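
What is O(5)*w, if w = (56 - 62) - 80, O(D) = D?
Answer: -430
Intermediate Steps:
w = -86 (w = -6 - 80 = -86)
O(5)*w = 5*(-86) = -430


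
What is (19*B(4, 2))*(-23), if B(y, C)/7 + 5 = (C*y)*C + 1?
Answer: -36708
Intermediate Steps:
B(y, C) = -28 + 7*y*C**2 (B(y, C) = -35 + 7*((C*y)*C + 1) = -35 + 7*(y*C**2 + 1) = -35 + 7*(1 + y*C**2) = -35 + (7 + 7*y*C**2) = -28 + 7*y*C**2)
(19*B(4, 2))*(-23) = (19*(-28 + 7*4*2**2))*(-23) = (19*(-28 + 7*4*4))*(-23) = (19*(-28 + 112))*(-23) = (19*84)*(-23) = 1596*(-23) = -36708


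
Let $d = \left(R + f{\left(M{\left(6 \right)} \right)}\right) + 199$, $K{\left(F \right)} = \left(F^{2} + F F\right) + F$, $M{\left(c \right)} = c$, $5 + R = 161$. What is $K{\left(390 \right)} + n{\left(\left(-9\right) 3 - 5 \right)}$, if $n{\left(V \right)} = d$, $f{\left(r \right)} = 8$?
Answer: $304953$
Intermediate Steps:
$R = 156$ ($R = -5 + 161 = 156$)
$K{\left(F \right)} = F + 2 F^{2}$ ($K{\left(F \right)} = \left(F^{2} + F^{2}\right) + F = 2 F^{2} + F = F + 2 F^{2}$)
$d = 363$ ($d = \left(156 + 8\right) + 199 = 164 + 199 = 363$)
$n{\left(V \right)} = 363$
$K{\left(390 \right)} + n{\left(\left(-9\right) 3 - 5 \right)} = 390 \left(1 + 2 \cdot 390\right) + 363 = 390 \left(1 + 780\right) + 363 = 390 \cdot 781 + 363 = 304590 + 363 = 304953$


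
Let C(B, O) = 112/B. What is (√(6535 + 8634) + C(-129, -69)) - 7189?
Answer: -927493/129 + √15169 ≈ -7066.7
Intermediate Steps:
(√(6535 + 8634) + C(-129, -69)) - 7189 = (√(6535 + 8634) + 112/(-129)) - 7189 = (√15169 + 112*(-1/129)) - 7189 = (√15169 - 112/129) - 7189 = (-112/129 + √15169) - 7189 = -927493/129 + √15169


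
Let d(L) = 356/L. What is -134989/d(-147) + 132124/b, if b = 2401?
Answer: 47690998727/854756 ≈ 55795.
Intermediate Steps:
-134989/d(-147) + 132124/b = -134989/(356/(-147)) + 132124/2401 = -134989/(356*(-1/147)) + 132124*(1/2401) = -134989/(-356/147) + 132124/2401 = -134989*(-147/356) + 132124/2401 = 19843383/356 + 132124/2401 = 47690998727/854756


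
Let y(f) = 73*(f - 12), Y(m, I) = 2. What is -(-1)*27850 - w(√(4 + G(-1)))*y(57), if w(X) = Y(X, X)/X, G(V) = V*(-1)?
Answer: 27850 - 1314*√5 ≈ 24912.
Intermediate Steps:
G(V) = -V
y(f) = -876 + 73*f (y(f) = 73*(-12 + f) = -876 + 73*f)
w(X) = 2/X
-(-1)*27850 - w(√(4 + G(-1)))*y(57) = -(-1)*27850 - 2/(√(4 - 1*(-1)))*(-876 + 73*57) = -1*(-27850) - 2/(√(4 + 1))*(-876 + 4161) = 27850 - 2/(√5)*3285 = 27850 - 2*(√5/5)*3285 = 27850 - 2*√5/5*3285 = 27850 - 1314*√5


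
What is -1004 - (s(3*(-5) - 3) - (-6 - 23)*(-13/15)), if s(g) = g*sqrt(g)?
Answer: -14683/15 + 54*I*sqrt(2) ≈ -978.87 + 76.368*I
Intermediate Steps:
s(g) = g**(3/2)
-1004 - (s(3*(-5) - 3) - (-6 - 23)*(-13/15)) = -1004 - ((3*(-5) - 3)**(3/2) - (-6 - 23)*(-13/15)) = -1004 - ((-15 - 3)**(3/2) - (-29)*(-13*1/15)) = -1004 - ((-18)**(3/2) - (-29)*(-13)/15) = -1004 - (-54*I*sqrt(2) - 1*377/15) = -1004 - (-54*I*sqrt(2) - 377/15) = -1004 - (-377/15 - 54*I*sqrt(2)) = -1004 + (377/15 + 54*I*sqrt(2)) = -14683/15 + 54*I*sqrt(2)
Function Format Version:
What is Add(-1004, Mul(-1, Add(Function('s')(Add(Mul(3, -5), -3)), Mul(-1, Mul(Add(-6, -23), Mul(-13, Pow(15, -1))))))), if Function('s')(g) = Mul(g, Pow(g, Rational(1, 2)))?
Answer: Add(Rational(-14683, 15), Mul(54, I, Pow(2, Rational(1, 2)))) ≈ Add(-978.87, Mul(76.368, I))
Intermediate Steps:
Function('s')(g) = Pow(g, Rational(3, 2))
Add(-1004, Mul(-1, Add(Function('s')(Add(Mul(3, -5), -3)), Mul(-1, Mul(Add(-6, -23), Mul(-13, Pow(15, -1))))))) = Add(-1004, Mul(-1, Add(Pow(Add(Mul(3, -5), -3), Rational(3, 2)), Mul(-1, Mul(Add(-6, -23), Mul(-13, Pow(15, -1))))))) = Add(-1004, Mul(-1, Add(Pow(Add(-15, -3), Rational(3, 2)), Mul(-1, Mul(-29, Mul(-13, Rational(1, 15))))))) = Add(-1004, Mul(-1, Add(Pow(-18, Rational(3, 2)), Mul(-1, Mul(-29, Rational(-13, 15)))))) = Add(-1004, Mul(-1, Add(Mul(-54, I, Pow(2, Rational(1, 2))), Mul(-1, Rational(377, 15))))) = Add(-1004, Mul(-1, Add(Mul(-54, I, Pow(2, Rational(1, 2))), Rational(-377, 15)))) = Add(-1004, Mul(-1, Add(Rational(-377, 15), Mul(-54, I, Pow(2, Rational(1, 2)))))) = Add(-1004, Add(Rational(377, 15), Mul(54, I, Pow(2, Rational(1, 2))))) = Add(Rational(-14683, 15), Mul(54, I, Pow(2, Rational(1, 2))))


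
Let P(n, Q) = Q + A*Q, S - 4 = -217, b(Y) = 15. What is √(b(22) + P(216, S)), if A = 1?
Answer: I*√411 ≈ 20.273*I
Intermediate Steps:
S = -213 (S = 4 - 217 = -213)
P(n, Q) = 2*Q (P(n, Q) = Q + 1*Q = Q + Q = 2*Q)
√(b(22) + P(216, S)) = √(15 + 2*(-213)) = √(15 - 426) = √(-411) = I*√411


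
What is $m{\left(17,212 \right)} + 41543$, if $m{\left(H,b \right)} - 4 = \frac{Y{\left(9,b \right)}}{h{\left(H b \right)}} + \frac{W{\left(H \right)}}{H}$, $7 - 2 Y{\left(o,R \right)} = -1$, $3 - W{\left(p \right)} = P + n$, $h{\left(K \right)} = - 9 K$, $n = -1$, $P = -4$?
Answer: $\frac{336908438}{8109} \approx 41548.0$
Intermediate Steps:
$W{\left(p \right)} = 8$ ($W{\left(p \right)} = 3 - \left(-4 - 1\right) = 3 - -5 = 3 + 5 = 8$)
$Y{\left(o,R \right)} = 4$ ($Y{\left(o,R \right)} = \frac{7}{2} - - \frac{1}{2} = \frac{7}{2} + \frac{1}{2} = 4$)
$m{\left(H,b \right)} = 4 + \frac{8}{H} - \frac{4}{9 H b}$ ($m{\left(H,b \right)} = 4 + \left(\frac{4}{\left(-9\right) H b} + \frac{8}{H}\right) = 4 + \left(4 \left(- \frac{1}{9 H b}\right) + \frac{8}{H}\right) = 4 + \left(- \frac{4}{9 H b} + \frac{8}{H}\right) = 4 + \left(\frac{8}{H} - \frac{4}{9 H b}\right) = 4 + \frac{8}{H} - \frac{4}{9 H b}$)
$m{\left(17,212 \right)} + 41543 = \left(4 + \frac{8}{17} - \frac{4}{9 \cdot 17 \cdot 212}\right) + 41543 = \left(4 + 8 \cdot \frac{1}{17} - \frac{4}{153} \cdot \frac{1}{212}\right) + 41543 = \left(4 + \frac{8}{17} - \frac{1}{8109}\right) + 41543 = \frac{36251}{8109} + 41543 = \frac{336908438}{8109}$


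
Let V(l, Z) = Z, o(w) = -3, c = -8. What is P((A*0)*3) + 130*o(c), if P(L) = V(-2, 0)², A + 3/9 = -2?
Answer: -390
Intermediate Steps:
A = -7/3 (A = -⅓ - 2 = -7/3 ≈ -2.3333)
P(L) = 0 (P(L) = 0² = 0)
P((A*0)*3) + 130*o(c) = 0 + 130*(-3) = 0 - 390 = -390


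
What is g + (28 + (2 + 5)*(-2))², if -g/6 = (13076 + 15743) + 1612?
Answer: -182390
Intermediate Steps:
g = -182586 (g = -6*((13076 + 15743) + 1612) = -6*(28819 + 1612) = -6*30431 = -182586)
g + (28 + (2 + 5)*(-2))² = -182586 + (28 + (2 + 5)*(-2))² = -182586 + (28 + 7*(-2))² = -182586 + (28 - 14)² = -182586 + 14² = -182586 + 196 = -182390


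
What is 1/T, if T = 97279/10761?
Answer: 10761/97279 ≈ 0.11062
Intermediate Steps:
T = 97279/10761 (T = 97279*(1/10761) = 97279/10761 ≈ 9.0400)
1/T = 1/(97279/10761) = 10761/97279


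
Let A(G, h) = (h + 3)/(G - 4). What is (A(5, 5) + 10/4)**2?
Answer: 441/4 ≈ 110.25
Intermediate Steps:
A(G, h) = (3 + h)/(-4 + G)
(A(5, 5) + 10/4)**2 = ((3 + 5)/(-4 + 5) + 10/4)**2 = (8/1 + 10*(1/4))**2 = (1*8 + 5/2)**2 = (8 + 5/2)**2 = (21/2)**2 = 441/4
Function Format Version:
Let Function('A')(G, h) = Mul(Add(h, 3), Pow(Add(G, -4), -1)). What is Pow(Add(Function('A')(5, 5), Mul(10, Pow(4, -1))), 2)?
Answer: Rational(441, 4) ≈ 110.25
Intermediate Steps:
Function('A')(G, h) = Mul(Pow(Add(-4, G), -1), Add(3, h)) (Function('A')(G, h) = Mul(Add(3, h), Pow(Add(-4, G), -1)) = Mul(Pow(Add(-4, G), -1), Add(3, h)))
Pow(Add(Function('A')(5, 5), Mul(10, Pow(4, -1))), 2) = Pow(Add(Mul(Pow(Add(-4, 5), -1), Add(3, 5)), Mul(10, Pow(4, -1))), 2) = Pow(Add(Mul(Pow(1, -1), 8), Mul(10, Rational(1, 4))), 2) = Pow(Add(Mul(1, 8), Rational(5, 2)), 2) = Pow(Add(8, Rational(5, 2)), 2) = Pow(Rational(21, 2), 2) = Rational(441, 4)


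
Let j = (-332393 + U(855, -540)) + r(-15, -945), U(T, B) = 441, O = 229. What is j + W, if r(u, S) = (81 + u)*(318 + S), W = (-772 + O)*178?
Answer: -469988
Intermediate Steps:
W = -96654 (W = (-772 + 229)*178 = -543*178 = -96654)
j = -373334 (j = (-332393 + 441) + (25758 + 81*(-945) + 318*(-15) - 945*(-15)) = -331952 + (25758 - 76545 - 4770 + 14175) = -331952 - 41382 = -373334)
j + W = -373334 - 96654 = -469988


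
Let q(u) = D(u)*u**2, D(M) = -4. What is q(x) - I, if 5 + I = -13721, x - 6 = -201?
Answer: -138374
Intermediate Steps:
x = -195 (x = 6 - 201 = -195)
q(u) = -4*u**2
I = -13726 (I = -5 - 13721 = -13726)
q(x) - I = -4*(-195)**2 - 1*(-13726) = -4*38025 + 13726 = -152100 + 13726 = -138374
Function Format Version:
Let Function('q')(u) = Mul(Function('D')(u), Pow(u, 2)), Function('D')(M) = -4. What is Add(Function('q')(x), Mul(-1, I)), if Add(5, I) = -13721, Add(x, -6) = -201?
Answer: -138374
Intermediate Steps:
x = -195 (x = Add(6, -201) = -195)
Function('q')(u) = Mul(-4, Pow(u, 2))
I = -13726 (I = Add(-5, -13721) = -13726)
Add(Function('q')(x), Mul(-1, I)) = Add(Mul(-4, Pow(-195, 2)), Mul(-1, -13726)) = Add(Mul(-4, 38025), 13726) = Add(-152100, 13726) = -138374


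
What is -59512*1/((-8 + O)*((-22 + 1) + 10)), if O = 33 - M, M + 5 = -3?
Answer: 59512/363 ≈ 163.94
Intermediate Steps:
M = -8 (M = -5 - 3 = -8)
O = 41 (O = 33 - 1*(-8) = 33 + 8 = 41)
-59512*1/((-8 + O)*((-22 + 1) + 10)) = -59512*1/((-8 + 41)*((-22 + 1) + 10)) = -59512*1/(33*(-21 + 10)) = -59512/(33*(-11)) = -59512/(-363) = -59512*(-1/363) = 59512/363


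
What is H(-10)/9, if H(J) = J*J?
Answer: 100/9 ≈ 11.111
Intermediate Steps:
H(J) = J**2
H(-10)/9 = (-10)**2/9 = 100*(1/9) = 100/9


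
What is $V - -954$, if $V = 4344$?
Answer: $5298$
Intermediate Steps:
$V - -954 = 4344 - -954 = 4344 + 954 = 5298$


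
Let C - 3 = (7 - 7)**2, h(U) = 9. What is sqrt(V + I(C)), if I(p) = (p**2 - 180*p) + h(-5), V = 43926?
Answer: 2*sqrt(10851) ≈ 208.34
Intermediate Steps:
C = 3 (C = 3 + (7 - 7)**2 = 3 + 0**2 = 3 + 0 = 3)
I(p) = 9 + p**2 - 180*p (I(p) = (p**2 - 180*p) + 9 = 9 + p**2 - 180*p)
sqrt(V + I(C)) = sqrt(43926 + (9 + 3**2 - 180*3)) = sqrt(43926 + (9 + 9 - 540)) = sqrt(43926 - 522) = sqrt(43404) = 2*sqrt(10851)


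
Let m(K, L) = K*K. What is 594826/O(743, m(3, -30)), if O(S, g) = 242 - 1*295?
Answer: -594826/53 ≈ -11223.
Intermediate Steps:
m(K, L) = K²
O(S, g) = -53 (O(S, g) = 242 - 295 = -53)
594826/O(743, m(3, -30)) = 594826/(-53) = 594826*(-1/53) = -594826/53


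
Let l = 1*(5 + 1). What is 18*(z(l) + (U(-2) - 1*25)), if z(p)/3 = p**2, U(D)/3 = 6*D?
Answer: 846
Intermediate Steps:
U(D) = 18*D (U(D) = 3*(6*D) = 18*D)
l = 6 (l = 1*6 = 6)
z(p) = 3*p**2
18*(z(l) + (U(-2) - 1*25)) = 18*(3*6**2 + (18*(-2) - 1*25)) = 18*(3*36 + (-36 - 25)) = 18*(108 - 61) = 18*47 = 846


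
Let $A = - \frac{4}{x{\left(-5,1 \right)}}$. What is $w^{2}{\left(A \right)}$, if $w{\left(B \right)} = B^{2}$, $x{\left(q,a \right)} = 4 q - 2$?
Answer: $\frac{16}{14641} \approx 0.0010928$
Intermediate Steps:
$x{\left(q,a \right)} = -2 + 4 q$
$A = \frac{2}{11}$ ($A = - \frac{4}{-2 + 4 \left(-5\right)} = - \frac{4}{-2 - 20} = - \frac{4}{-22} = \left(-4\right) \left(- \frac{1}{22}\right) = \frac{2}{11} \approx 0.18182$)
$w^{2}{\left(A \right)} = \left(\left(\frac{2}{11}\right)^{2}\right)^{2} = \left(\frac{4}{121}\right)^{2} = \frac{16}{14641}$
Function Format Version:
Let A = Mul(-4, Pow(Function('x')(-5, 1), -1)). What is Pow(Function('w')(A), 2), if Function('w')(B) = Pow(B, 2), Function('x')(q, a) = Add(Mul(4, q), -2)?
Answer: Rational(16, 14641) ≈ 0.0010928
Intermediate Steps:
Function('x')(q, a) = Add(-2, Mul(4, q))
A = Rational(2, 11) (A = Mul(-4, Pow(Add(-2, Mul(4, -5)), -1)) = Mul(-4, Pow(Add(-2, -20), -1)) = Mul(-4, Pow(-22, -1)) = Mul(-4, Rational(-1, 22)) = Rational(2, 11) ≈ 0.18182)
Pow(Function('w')(A), 2) = Pow(Pow(Rational(2, 11), 2), 2) = Pow(Rational(4, 121), 2) = Rational(16, 14641)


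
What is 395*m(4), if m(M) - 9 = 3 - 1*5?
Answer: 2765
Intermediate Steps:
m(M) = 7 (m(M) = 9 + (3 - 1*5) = 9 + (3 - 5) = 9 - 2 = 7)
395*m(4) = 395*7 = 2765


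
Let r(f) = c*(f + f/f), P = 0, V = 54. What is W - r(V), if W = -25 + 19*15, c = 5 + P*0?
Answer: -15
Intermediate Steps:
c = 5 (c = 5 + 0*0 = 5 + 0 = 5)
r(f) = 5 + 5*f (r(f) = 5*(f + f/f) = 5*(f + 1) = 5*(1 + f) = 5 + 5*f)
W = 260 (W = -25 + 285 = 260)
W - r(V) = 260 - (5 + 5*54) = 260 - (5 + 270) = 260 - 1*275 = 260 - 275 = -15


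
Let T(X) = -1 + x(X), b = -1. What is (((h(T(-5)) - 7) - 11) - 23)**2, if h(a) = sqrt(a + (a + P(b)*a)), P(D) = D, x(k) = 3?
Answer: (41 - sqrt(2))**2 ≈ 1567.0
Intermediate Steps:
T(X) = 2 (T(X) = -1 + 3 = 2)
h(a) = sqrt(a) (h(a) = sqrt(a + (a - a)) = sqrt(a + 0) = sqrt(a))
(((h(T(-5)) - 7) - 11) - 23)**2 = (((sqrt(2) - 7) - 11) - 23)**2 = (((-7 + sqrt(2)) - 11) - 23)**2 = ((-18 + sqrt(2)) - 23)**2 = (-41 + sqrt(2))**2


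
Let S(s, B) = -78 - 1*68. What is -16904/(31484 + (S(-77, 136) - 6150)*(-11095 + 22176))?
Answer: 4226/17433623 ≈ 0.00024241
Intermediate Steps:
S(s, B) = -146 (S(s, B) = -78 - 68 = -146)
-16904/(31484 + (S(-77, 136) - 6150)*(-11095 + 22176)) = -16904/(31484 + (-146 - 6150)*(-11095 + 22176)) = -16904/(31484 - 6296*11081) = -16904/(31484 - 69765976) = -16904/(-69734492) = -16904*(-1/69734492) = 4226/17433623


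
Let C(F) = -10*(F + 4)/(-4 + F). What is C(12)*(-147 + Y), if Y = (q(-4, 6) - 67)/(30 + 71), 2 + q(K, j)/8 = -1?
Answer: 298760/101 ≈ 2958.0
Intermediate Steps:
q(K, j) = -24 (q(K, j) = -16 + 8*(-1) = -16 - 8 = -24)
C(F) = -10*(4 + F)/(-4 + F)
Y = -91/101 (Y = (-24 - 67)/(30 + 71) = -91/101 ≈ -0.90099)
C(12)*(-147 + Y) = (10*(-4 - 1*12)/(-4 + 12))*(-147 - 91/101) = (10*(-4 - 12)/8)*(-14938/101) = (10*(1/8)*(-16))*(-14938/101) = -20*(-14938/101) = 298760/101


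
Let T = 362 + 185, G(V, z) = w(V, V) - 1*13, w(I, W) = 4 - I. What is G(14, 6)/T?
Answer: -23/547 ≈ -0.042048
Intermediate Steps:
G(V, z) = -9 - V (G(V, z) = (4 - V) - 1*13 = (4 - V) - 13 = -9 - V)
T = 547
G(14, 6)/T = (-9 - 1*14)/547 = (-9 - 14)*(1/547) = -23*1/547 = -23/547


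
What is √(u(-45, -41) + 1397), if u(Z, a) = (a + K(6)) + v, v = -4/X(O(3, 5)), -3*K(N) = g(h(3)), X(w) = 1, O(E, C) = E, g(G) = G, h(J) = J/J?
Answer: √12165/3 ≈ 36.765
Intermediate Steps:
h(J) = 1
K(N) = -⅓ (K(N) = -⅓*1 = -⅓)
v = -4 (v = -4/1 = -4*1 = -4)
u(Z, a) = -13/3 + a (u(Z, a) = (a - ⅓) - 4 = (-⅓ + a) - 4 = -13/3 + a)
√(u(-45, -41) + 1397) = √((-13/3 - 41) + 1397) = √(-136/3 + 1397) = √(4055/3) = √12165/3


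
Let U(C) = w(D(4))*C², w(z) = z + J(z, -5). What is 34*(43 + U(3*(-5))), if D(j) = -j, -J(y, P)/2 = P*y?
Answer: -335138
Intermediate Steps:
J(y, P) = -2*P*y
w(z) = 11*z (w(z) = z - 2*(-5)*z = z + 10*z = 11*z)
U(C) = -44*C² (U(C) = (11*(-1*4))*C² = (11*(-4))*C² = -44*C²)
34*(43 + U(3*(-5))) = 34*(43 - 44*(3*(-5))²) = 34*(43 - 44*(-15)²) = 34*(43 - 44*225) = 34*(43 - 9900) = 34*(-9857) = -335138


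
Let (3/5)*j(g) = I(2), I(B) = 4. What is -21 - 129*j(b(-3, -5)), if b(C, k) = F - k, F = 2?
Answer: -881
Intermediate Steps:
b(C, k) = 2 - k
j(g) = 20/3 (j(g) = (5/3)*4 = 20/3)
-21 - 129*j(b(-3, -5)) = -21 - 129*20/3 = -21 - 860 = -881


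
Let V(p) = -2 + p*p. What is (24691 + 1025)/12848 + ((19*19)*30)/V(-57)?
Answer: 55660923/10429364 ≈ 5.3369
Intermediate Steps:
V(p) = -2 + p²
(24691 + 1025)/12848 + ((19*19)*30)/V(-57) = (24691 + 1025)/12848 + ((19*19)*30)/(-2 + (-57)²) = 25716*(1/12848) + (361*30)/(-2 + 3249) = 6429/3212 + 10830/3247 = 55660923/10429364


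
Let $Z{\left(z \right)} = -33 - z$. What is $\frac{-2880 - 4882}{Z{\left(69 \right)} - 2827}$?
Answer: $\frac{7762}{2929} \approx 2.6501$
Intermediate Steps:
$\frac{-2880 - 4882}{Z{\left(69 \right)} - 2827} = \frac{-2880 - 4882}{\left(-33 - 69\right) - 2827} = - \frac{7762}{\left(-33 - 69\right) - 2827} = - \frac{7762}{-102 - 2827} = - \frac{7762}{-2929} = \left(-7762\right) \left(- \frac{1}{2929}\right) = \frac{7762}{2929}$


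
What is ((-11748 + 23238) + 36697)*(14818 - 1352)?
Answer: 648886142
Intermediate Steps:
((-11748 + 23238) + 36697)*(14818 - 1352) = (11490 + 36697)*13466 = 48187*13466 = 648886142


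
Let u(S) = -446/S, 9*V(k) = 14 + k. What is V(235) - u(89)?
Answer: 8725/267 ≈ 32.678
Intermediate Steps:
V(k) = 14/9 + k/9 (V(k) = (14 + k)/9 = 14/9 + k/9)
V(235) - u(89) = (14/9 + (⅑)*235) - (-446)/89 = (14/9 + 235/9) - (-446)/89 = 83/3 - 1*(-446/89) = 83/3 + 446/89 = 8725/267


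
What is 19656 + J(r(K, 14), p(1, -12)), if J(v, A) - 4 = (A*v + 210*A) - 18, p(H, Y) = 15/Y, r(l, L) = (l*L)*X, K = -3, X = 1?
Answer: 19432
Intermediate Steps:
r(l, L) = L*l (r(l, L) = (l*L)*1 = (L*l)*1 = L*l)
J(v, A) = -14 + 210*A + A*v (J(v, A) = 4 + ((A*v + 210*A) - 18) = 4 + ((210*A + A*v) - 18) = 4 + (-18 + 210*A + A*v) = -14 + 210*A + A*v)
19656 + J(r(K, 14), p(1, -12)) = 19656 + (-14 + 210*(15/(-12)) + (15/(-12))*(14*(-3))) = 19656 + (-14 + 210*(15*(-1/12)) + (15*(-1/12))*(-42)) = 19656 + (-14 + 210*(-5/4) - 5/4*(-42)) = 19656 + (-14 - 525/2 + 105/2) = 19656 - 224 = 19432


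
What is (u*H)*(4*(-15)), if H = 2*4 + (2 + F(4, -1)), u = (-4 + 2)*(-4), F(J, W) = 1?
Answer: -5280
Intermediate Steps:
u = 8 (u = -2*(-4) = 8)
H = 11 (H = 2*4 + (2 + 1) = 8 + 3 = 11)
(u*H)*(4*(-15)) = (8*11)*(4*(-15)) = 88*(-60) = -5280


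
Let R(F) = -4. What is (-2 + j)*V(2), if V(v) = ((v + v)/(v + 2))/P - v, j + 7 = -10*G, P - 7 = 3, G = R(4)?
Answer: -589/10 ≈ -58.900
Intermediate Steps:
G = -4
P = 10 (P = 7 + 3 = 10)
j = 33 (j = -7 - 10*(-4) = -7 + 40 = 33)
V(v) = -v + v/(5*(2 + v)) (V(v) = ((v + v)/(v + 2))/10 - v = ((2*v)/(2 + v))*(⅒) - v = (2*v/(2 + v))*(⅒) - v = v/(5*(2 + v)) - v = -v + v/(5*(2 + v)))
(-2 + j)*V(2) = (-2 + 33)*(-1*2*(9 + 5*2)/(10 + 5*2)) = 31*(-1*2*(9 + 10)/(10 + 10)) = 31*(-1*2*19/20) = 31*(-1*2*1/20*19) = 31*(-19/10) = -589/10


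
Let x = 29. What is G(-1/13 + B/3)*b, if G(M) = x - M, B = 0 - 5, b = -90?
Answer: -35970/13 ≈ -2766.9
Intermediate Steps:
B = -5
G(M) = 29 - M
G(-1/13 + B/3)*b = (29 - (-1/13 - 5/3))*(-90) = (29 - 1*(-68/39))*(-90) = (29 + 68/39)*(-90) = (1199/39)*(-90) = -35970/13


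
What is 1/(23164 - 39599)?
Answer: -1/16435 ≈ -6.0846e-5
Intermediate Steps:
1/(23164 - 39599) = 1/(-16435) = -1/16435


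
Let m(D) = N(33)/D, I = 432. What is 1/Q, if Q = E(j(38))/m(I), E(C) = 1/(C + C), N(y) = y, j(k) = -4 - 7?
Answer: -121/72 ≈ -1.6806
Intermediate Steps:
j(k) = -11
m(D) = 33/D
E(C) = 1/(2*C)
Q = -72/121 (Q = ((½)/(-11))/((33/432)) = ((½)*(-1/11))/((33*(1/432))) = -1/(22*11/144) = -1/22*144/11 = -72/121 ≈ -0.59504)
1/Q = 1/(-72/121) = -121/72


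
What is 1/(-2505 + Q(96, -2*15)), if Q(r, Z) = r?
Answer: -1/2409 ≈ -0.00041511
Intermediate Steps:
1/(-2505 + Q(96, -2*15)) = 1/(-2505 + 96) = 1/(-2409) = -1/2409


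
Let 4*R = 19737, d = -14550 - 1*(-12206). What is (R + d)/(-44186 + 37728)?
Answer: -10361/25832 ≈ -0.40109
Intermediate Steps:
d = -2344 (d = -14550 + 12206 = -2344)
R = 19737/4 (R = (1/4)*19737 = 19737/4 ≈ 4934.3)
(R + d)/(-44186 + 37728) = (19737/4 - 2344)/(-44186 + 37728) = (10361/4)/(-6458) = (10361/4)*(-1/6458) = -10361/25832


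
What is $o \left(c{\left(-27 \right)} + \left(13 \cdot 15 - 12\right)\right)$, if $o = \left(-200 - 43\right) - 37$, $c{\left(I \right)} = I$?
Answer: $-43680$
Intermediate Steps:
$o = -280$ ($o = -243 - 37 = -280$)
$o \left(c{\left(-27 \right)} + \left(13 \cdot 15 - 12\right)\right) = - 280 \left(-27 + \left(13 \cdot 15 - 12\right)\right) = - 280 \left(-27 + \left(195 - 12\right)\right) = - 280 \left(-27 + 183\right) = \left(-280\right) 156 = -43680$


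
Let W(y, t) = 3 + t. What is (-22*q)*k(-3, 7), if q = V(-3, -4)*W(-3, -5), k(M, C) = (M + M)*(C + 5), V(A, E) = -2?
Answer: 6336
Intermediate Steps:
k(M, C) = 2*M*(5 + C) (k(M, C) = (2*M)*(5 + C) = 2*M*(5 + C))
q = 4 (q = -2*(3 - 5) = -2*(-2) = 4)
(-22*q)*k(-3, 7) = (-22*4)*(2*(-3)*(5 + 7)) = -176*(-3)*12 = -88*(-72) = 6336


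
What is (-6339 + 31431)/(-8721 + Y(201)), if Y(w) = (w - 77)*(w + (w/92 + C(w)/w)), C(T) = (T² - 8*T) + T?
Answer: 144279/233047 ≈ 0.61910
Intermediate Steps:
C(T) = T² - 7*T
Y(w) = (-77 + w)*(-7 + 185*w/92) (Y(w) = (w - 77)*(w + (w/92 + (w*(-7 + w))/w)) = (-77 + w)*(w + (w*(1/92) + (-7 + w))) = (-77 + w)*(w + (w/92 + (-7 + w))) = (-77 + w)*(w + (-7 + 93*w/92)) = (-77 + w)*(-7 + 185*w/92))
(-6339 + 31431)/(-8721 + Y(201)) = (-6339 + 31431)/(-8721 + (539 - 14889/92*201 + (185/92)*201²)) = 25092/(-8721 + (539 - 2992689/92 + (185/92)*40401)) = 25092/(-8721 + (539 - 2992689/92 + 7474185/92)) = 25092/(-8721 + 1132771/23) = 25092/(932188/23) = 25092*(23/932188) = 144279/233047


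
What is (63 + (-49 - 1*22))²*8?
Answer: 512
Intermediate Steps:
(63 + (-49 - 1*22))²*8 = (63 + (-49 - 22))²*8 = (63 - 71)²*8 = (-8)²*8 = 64*8 = 512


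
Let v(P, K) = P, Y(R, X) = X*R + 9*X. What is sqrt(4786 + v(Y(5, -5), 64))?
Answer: 6*sqrt(131) ≈ 68.673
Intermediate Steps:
Y(R, X) = 9*X + R*X (Y(R, X) = R*X + 9*X = 9*X + R*X)
sqrt(4786 + v(Y(5, -5), 64)) = sqrt(4786 - 5*(9 + 5)) = sqrt(4786 - 5*14) = sqrt(4786 - 70) = sqrt(4716) = 6*sqrt(131)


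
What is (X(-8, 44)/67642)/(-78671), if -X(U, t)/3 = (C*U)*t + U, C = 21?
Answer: -11100/2660731891 ≈ -4.1718e-6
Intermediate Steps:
X(U, t) = -3*U - 63*U*t (X(U, t) = -3*((21*U)*t + U) = -3*(21*U*t + U) = -3*(U + 21*U*t) = -3*U - 63*U*t)
(X(-8, 44)/67642)/(-78671) = (-3*(-8)*(1 + 21*44)/67642)/(-78671) = (-3*(-8)*(1 + 924)*(1/67642))*(-1/78671) = (-3*(-8)*925*(1/67642))*(-1/78671) = (22200*(1/67642))*(-1/78671) = (11100/33821)*(-1/78671) = -11100/2660731891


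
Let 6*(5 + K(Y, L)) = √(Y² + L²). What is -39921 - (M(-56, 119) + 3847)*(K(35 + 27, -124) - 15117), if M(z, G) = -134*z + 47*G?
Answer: 256187247 - 175088*√5 ≈ 2.5580e+8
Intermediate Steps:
K(Y, L) = -5 + √(L² + Y²)/6 (K(Y, L) = -5 + √(Y² + L²)/6 = -5 + √(L² + Y²)/6)
-39921 - (M(-56, 119) + 3847)*(K(35 + 27, -124) - 15117) = -39921 - ((-134*(-56) + 47*119) + 3847)*((-5 + √((-124)² + (35 + 27)²)/6) - 15117) = -39921 - ((7504 + 5593) + 3847)*((-5 + √(15376 + 62²)/6) - 15117) = -39921 - (13097 + 3847)*((-5 + √(15376 + 3844)/6) - 15117) = -39921 - 16944*((-5 + √19220/6) - 15117) = -39921 - 16944*((-5 + (62*√5)/6) - 15117) = -39921 - 16944*((-5 + 31*√5/3) - 15117) = -39921 - 16944*(-15122 + 31*√5/3) = -39921 - (-256227168 + 175088*√5) = -39921 + (256227168 - 175088*√5) = 256187247 - 175088*√5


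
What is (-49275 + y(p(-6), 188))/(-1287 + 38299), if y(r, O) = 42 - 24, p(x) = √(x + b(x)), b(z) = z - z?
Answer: -49257/37012 ≈ -1.3308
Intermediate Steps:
b(z) = 0
p(x) = √x (p(x) = √(x + 0) = √x)
y(r, O) = 18
(-49275 + y(p(-6), 188))/(-1287 + 38299) = (-49275 + 18)/(-1287 + 38299) = -49257/37012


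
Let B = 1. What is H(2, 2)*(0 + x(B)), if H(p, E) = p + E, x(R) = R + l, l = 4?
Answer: 20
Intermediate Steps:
x(R) = 4 + R (x(R) = R + 4 = 4 + R)
H(p, E) = E + p
H(2, 2)*(0 + x(B)) = (2 + 2)*(0 + (4 + 1)) = 4*(0 + 5) = 4*5 = 20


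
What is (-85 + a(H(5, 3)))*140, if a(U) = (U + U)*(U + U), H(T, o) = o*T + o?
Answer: 169540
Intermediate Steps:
H(T, o) = o + T*o (H(T, o) = T*o + o = o + T*o)
a(U) = 4*U² (a(U) = (2*U)*(2*U) = 4*U²)
(-85 + a(H(5, 3)))*140 = (-85 + 4*(3*(1 + 5))²)*140 = (-85 + 4*(3*6)²)*140 = (-85 + 4*18²)*140 = (-85 + 4*324)*140 = (-85 + 1296)*140 = 1211*140 = 169540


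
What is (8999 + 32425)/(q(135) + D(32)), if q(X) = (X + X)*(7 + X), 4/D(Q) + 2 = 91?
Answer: 460842/426533 ≈ 1.0804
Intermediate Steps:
D(Q) = 4/89 (D(Q) = 4/(-2 + 91) = 4/89)
q(X) = 2*X*(7 + X) (q(X) = (2*X)*(7 + X) = 2*X*(7 + X))
(8999 + 32425)/(q(135) + D(32)) = (8999 + 32425)/(2*135*(7 + 135) + 4/89) = 41424/(2*135*142 + 4/89) = 41424/(38340 + 4/89) = 41424/(3412264/89) = 41424*(89/3412264) = 460842/426533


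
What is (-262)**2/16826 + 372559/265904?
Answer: 12260695955/2237050352 ≈ 5.4807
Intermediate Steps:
(-262)**2/16826 + 372559/265904 = 68644*(1/16826) + 372559*(1/265904) = 34322/8413 + 372559/265904 = 12260695955/2237050352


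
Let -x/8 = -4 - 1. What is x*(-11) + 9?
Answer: -431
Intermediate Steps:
x = 40 (x = -8*(-4 - 1) = -8*(-5) = 40)
x*(-11) + 9 = 40*(-11) + 9 = -440 + 9 = -431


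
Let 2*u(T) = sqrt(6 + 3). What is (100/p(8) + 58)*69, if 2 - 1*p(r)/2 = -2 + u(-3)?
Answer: 5382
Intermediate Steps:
u(T) = 3/2 (u(T) = sqrt(6 + 3)/2 = sqrt(9)/2 = (1/2)*3 = 3/2)
p(r) = 5 (p(r) = 4 - 2*(-2 + 3/2) = 4 - 2*(-1/2) = 4 + 1 = 5)
(100/p(8) + 58)*69 = (100/5 + 58)*69 = (100*(1/5) + 58)*69 = (20 + 58)*69 = 78*69 = 5382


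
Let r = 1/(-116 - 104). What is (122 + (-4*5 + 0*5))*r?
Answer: -51/110 ≈ -0.46364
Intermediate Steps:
r = -1/220 (r = 1/(-220) = -1/220 ≈ -0.0045455)
(122 + (-4*5 + 0*5))*r = (122 + (-4*5 + 0*5))*(-1/220) = (122 + (-20 + 0))*(-1/220) = (122 - 20)*(-1/220) = 102*(-1/220) = -51/110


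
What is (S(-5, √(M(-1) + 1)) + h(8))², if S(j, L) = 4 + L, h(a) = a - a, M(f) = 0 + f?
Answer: 16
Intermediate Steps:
M(f) = f
h(a) = 0
(S(-5, √(M(-1) + 1)) + h(8))² = ((4 + √(-1 + 1)) + 0)² = ((4 + √0) + 0)² = ((4 + 0) + 0)² = (4 + 0)² = 4² = 16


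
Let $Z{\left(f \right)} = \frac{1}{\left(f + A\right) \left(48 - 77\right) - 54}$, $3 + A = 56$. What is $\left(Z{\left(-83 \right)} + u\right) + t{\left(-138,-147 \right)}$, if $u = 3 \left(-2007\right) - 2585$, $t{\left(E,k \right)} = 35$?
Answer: $- \frac{6993935}{816} \approx -8571.0$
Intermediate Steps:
$A = 53$ ($A = -3 + 56 = 53$)
$u = -8606$ ($u = -6021 - 2585 = -8606$)
$Z{\left(f \right)} = \frac{1}{-1591 - 29 f}$ ($Z{\left(f \right)} = \frac{1}{\left(f + 53\right) \left(48 - 77\right) - 54} = \frac{1}{\left(53 + f\right) \left(-29\right) - 54} = \frac{1}{\left(-1537 - 29 f\right) - 54} = \frac{1}{-1591 - 29 f}$)
$\left(Z{\left(-83 \right)} + u\right) + t{\left(-138,-147 \right)} = \left(- \frac{1}{1591 + 29 \left(-83\right)} - 8606\right) + 35 = \left(- \frac{1}{1591 - 2407} - 8606\right) + 35 = \left(- \frac{1}{-816} - 8606\right) + 35 = \left(\left(-1\right) \left(- \frac{1}{816}\right) - 8606\right) + 35 = \left(\frac{1}{816} - 8606\right) + 35 = - \frac{7022495}{816} + 35 = - \frac{6993935}{816}$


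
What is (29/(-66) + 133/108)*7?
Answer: 6587/1188 ≈ 5.5446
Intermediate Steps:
(29/(-66) + 133/108)*7 = (29*(-1/66) + 133*(1/108))*7 = (-29/66 + 133/108)*7 = (941/1188)*7 = 6587/1188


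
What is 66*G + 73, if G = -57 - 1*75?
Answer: -8639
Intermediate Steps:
G = -132 (G = -57 - 75 = -132)
66*G + 73 = 66*(-132) + 73 = -8712 + 73 = -8639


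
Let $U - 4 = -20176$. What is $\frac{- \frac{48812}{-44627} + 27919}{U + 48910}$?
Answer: $\frac{1245990025}{1282490726} \approx 0.97154$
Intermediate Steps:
$U = -20172$ ($U = 4 - 20176 = -20172$)
$\frac{- \frac{48812}{-44627} + 27919}{U + 48910} = \frac{- \frac{48812}{-44627} + 27919}{-20172 + 48910} = \frac{\left(-48812\right) \left(- \frac{1}{44627}\right) + 27919}{28738} = \left(\frac{48812}{44627} + 27919\right) \frac{1}{28738} = \frac{1245990025}{44627} \cdot \frac{1}{28738} = \frac{1245990025}{1282490726}$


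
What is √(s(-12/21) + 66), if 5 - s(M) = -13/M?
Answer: √193/2 ≈ 6.9462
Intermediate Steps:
s(M) = 5 + 13/M (s(M) = 5 - (-13)/M = 5 + 13/M)
√(s(-12/21) + 66) = √((5 + 13/((-12/21))) + 66) = √((5 + 13/((-12*1/21))) + 66) = √((5 + 13/(-4/7)) + 66) = √((5 + 13*(-7/4)) + 66) = √((5 - 91/4) + 66) = √(-71/4 + 66) = √(193/4) = √193/2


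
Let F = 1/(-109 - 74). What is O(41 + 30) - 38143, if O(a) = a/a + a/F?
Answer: -51135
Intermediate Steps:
F = -1/183 (F = 1/(-183) = -1/183 ≈ -0.0054645)
O(a) = 1 - 183*a (O(a) = a/a + a/(-1/183) = 1 + a*(-183) = 1 - 183*a)
O(41 + 30) - 38143 = (1 - 183*(41 + 30)) - 38143 = (1 - 183*71) - 38143 = (1 - 12993) - 38143 = -12992 - 38143 = -51135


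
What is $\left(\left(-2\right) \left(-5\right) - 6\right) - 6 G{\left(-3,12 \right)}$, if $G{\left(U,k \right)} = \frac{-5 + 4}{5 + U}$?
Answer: $7$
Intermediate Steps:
$G{\left(U,k \right)} = - \frac{1}{5 + U}$
$\left(\left(-2\right) \left(-5\right) - 6\right) - 6 G{\left(-3,12 \right)} = \left(\left(-2\right) \left(-5\right) - 6\right) - 6 \left(- \frac{1}{5 - 3}\right) = \left(10 - 6\right) - 6 \left(- \frac{1}{2}\right) = 4 - 6 \left(\left(-1\right) \frac{1}{2}\right) = 4 - -3 = 4 + 3 = 7$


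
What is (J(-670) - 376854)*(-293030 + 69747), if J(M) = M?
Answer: 84294691292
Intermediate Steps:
(J(-670) - 376854)*(-293030 + 69747) = (-670 - 376854)*(-293030 + 69747) = -377524*(-223283) = 84294691292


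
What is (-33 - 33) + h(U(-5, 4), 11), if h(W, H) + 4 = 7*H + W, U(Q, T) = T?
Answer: 11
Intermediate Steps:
h(W, H) = -4 + W + 7*H (h(W, H) = -4 + (7*H + W) = -4 + (W + 7*H) = -4 + W + 7*H)
(-33 - 33) + h(U(-5, 4), 11) = (-33 - 33) + (-4 + 4 + 7*11) = -66 + (-4 + 4 + 77) = -66 + 77 = 11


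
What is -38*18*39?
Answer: -26676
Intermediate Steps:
-38*18*39 = -684*39 = -26676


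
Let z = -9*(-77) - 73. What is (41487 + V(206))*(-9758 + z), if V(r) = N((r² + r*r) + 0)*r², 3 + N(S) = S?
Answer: -32910894186198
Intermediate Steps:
N(S) = -3 + S
V(r) = r²*(-3 + 2*r²) (V(r) = (-3 + ((r² + r*r) + 0))*r² = (-3 + ((r² + r²) + 0))*r² = (-3 + (2*r² + 0))*r² = (-3 + 2*r²)*r² = r²*(-3 + 2*r²))
z = 620 (z = 693 - 73 = 620)
(41487 + V(206))*(-9758 + z) = (41487 + 206²*(-3 + 2*206²))*(-9758 + 620) = (41487 + 42436*(-3 + 2*42436))*(-9138) = (41487 + 42436*(-3 + 84872))*(-9138) = (41487 + 42436*84869)*(-9138) = (41487 + 3601500884)*(-9138) = 3601542371*(-9138) = -32910894186198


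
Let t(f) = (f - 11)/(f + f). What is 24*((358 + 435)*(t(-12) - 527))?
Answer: -10011625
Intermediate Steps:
t(f) = (-11 + f)/(2*f) (t(f) = (-11 + f)/((2*f)) = (-11 + f)*(1/(2*f)) = (-11 + f)/(2*f))
24*((358 + 435)*(t(-12) - 527)) = 24*((358 + 435)*((½)*(-11 - 12)/(-12) - 527)) = 24*(793*((½)*(-1/12)*(-23) - 527)) = 24*(793*(23/24 - 527)) = 24*(793*(-12625/24)) = 24*(-10011625/24) = -10011625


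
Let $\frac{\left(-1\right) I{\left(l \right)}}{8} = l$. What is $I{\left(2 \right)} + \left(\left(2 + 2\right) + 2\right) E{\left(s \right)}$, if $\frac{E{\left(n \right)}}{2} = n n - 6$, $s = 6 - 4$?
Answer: $-40$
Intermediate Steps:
$I{\left(l \right)} = - 8 l$
$s = 2$ ($s = 6 - 4 = 2$)
$E{\left(n \right)} = -12 + 2 n^{2}$ ($E{\left(n \right)} = 2 \left(n n - 6\right) = 2 \left(n^{2} - 6\right) = 2 \left(-6 + n^{2}\right) = -12 + 2 n^{2}$)
$I{\left(2 \right)} + \left(\left(2 + 2\right) + 2\right) E{\left(s \right)} = \left(-8\right) 2 + \left(\left(2 + 2\right) + 2\right) \left(-12 + 2 \cdot 2^{2}\right) = -16 + \left(4 + 2\right) \left(-12 + 2 \cdot 4\right) = -16 + 6 \left(-12 + 8\right) = -16 + 6 \left(-4\right) = -16 - 24 = -40$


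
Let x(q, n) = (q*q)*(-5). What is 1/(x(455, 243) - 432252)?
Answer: -1/1467377 ≈ -6.8149e-7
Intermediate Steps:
x(q, n) = -5*q² (x(q, n) = q²*(-5) = -5*q²)
1/(x(455, 243) - 432252) = 1/(-5*455² - 432252) = 1/(-5*207025 - 432252) = 1/(-1035125 - 432252) = 1/(-1467377) = -1/1467377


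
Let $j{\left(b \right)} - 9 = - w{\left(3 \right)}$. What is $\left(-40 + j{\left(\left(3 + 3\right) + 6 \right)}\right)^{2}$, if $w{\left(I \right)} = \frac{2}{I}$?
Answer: $\frac{9025}{9} \approx 1002.8$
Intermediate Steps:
$j{\left(b \right)} = \frac{25}{3}$ ($j{\left(b \right)} = 9 - \frac{2}{3} = \frac{25}{3}$)
$\left(-40 + j{\left(\left(3 + 3\right) + 6 \right)}\right)^{2} = \left(-40 + \frac{25}{3}\right)^{2} = \left(- \frac{95}{3}\right)^{2} = \frac{9025}{9}$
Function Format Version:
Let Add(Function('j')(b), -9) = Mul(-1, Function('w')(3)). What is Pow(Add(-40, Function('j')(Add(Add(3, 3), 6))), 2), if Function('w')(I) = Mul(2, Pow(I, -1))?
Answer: Rational(9025, 9) ≈ 1002.8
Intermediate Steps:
Function('j')(b) = Rational(25, 3) (Function('j')(b) = Add(9, Mul(-1, Mul(2, Pow(3, -1)))) = Add(9, Mul(-1, Mul(2, Rational(1, 3)))) = Add(9, Mul(-1, Rational(2, 3))) = Add(9, Rational(-2, 3)) = Rational(25, 3))
Pow(Add(-40, Function('j')(Add(Add(3, 3), 6))), 2) = Pow(Add(-40, Rational(25, 3)), 2) = Pow(Rational(-95, 3), 2) = Rational(9025, 9)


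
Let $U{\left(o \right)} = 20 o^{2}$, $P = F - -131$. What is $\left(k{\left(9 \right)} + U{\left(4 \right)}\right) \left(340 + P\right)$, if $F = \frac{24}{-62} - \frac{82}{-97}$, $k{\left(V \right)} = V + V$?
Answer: $\frac{479174150}{3007} \approx 1.5935 \cdot 10^{5}$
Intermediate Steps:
$k{\left(V \right)} = 2 V$
$F = \frac{1378}{3007}$ ($F = 24 \left(- \frac{1}{62}\right) - - \frac{82}{97} = - \frac{12}{31} + \frac{82}{97} = \frac{1378}{3007} \approx 0.45826$)
$P = \frac{395295}{3007}$ ($P = \frac{1378}{3007} - -131 = \frac{1378}{3007} + 131 = \frac{395295}{3007} \approx 131.46$)
$\left(k{\left(9 \right)} + U{\left(4 \right)}\right) \left(340 + P\right) = \left(2 \cdot 9 + 20 \cdot 4^{2}\right) \left(340 + \frac{395295}{3007}\right) = \left(18 + 20 \cdot 16\right) \frac{1417675}{3007} = \left(18 + 320\right) \frac{1417675}{3007} = 338 \cdot \frac{1417675}{3007} = \frac{479174150}{3007}$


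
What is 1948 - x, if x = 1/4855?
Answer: 9457539/4855 ≈ 1948.0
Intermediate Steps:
x = 1/4855 ≈ 0.00020597
1948 - x = 1948 - 1*1/4855 = 1948 - 1/4855 = 9457539/4855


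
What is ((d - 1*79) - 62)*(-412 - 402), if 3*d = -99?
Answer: 141636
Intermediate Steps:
d = -33 (d = (⅓)*(-99) = -33)
((d - 1*79) - 62)*(-412 - 402) = ((-33 - 1*79) - 62)*(-412 - 402) = ((-33 - 79) - 62)*(-814) = (-112 - 62)*(-814) = -174*(-814) = 141636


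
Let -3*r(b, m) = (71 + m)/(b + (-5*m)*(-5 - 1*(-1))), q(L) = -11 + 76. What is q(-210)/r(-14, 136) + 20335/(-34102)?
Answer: -1999867965/784346 ≈ -2549.7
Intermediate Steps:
q(L) = 65
r(b, m) = -(71 + m)/(3*(b + 20*m)) (r(b, m) = -(71 + m)/(3*(b + (-5*m)*(-5 - 1*(-1)))) = -(71 + m)/(3*(b + (-5*m)*(-5 + 1))) = -(71 + m)/(3*(b - 5*m*(-4))) = -(71 + m)/(3*(b + 20*m)))
q(-210)/r(-14, 136) + 20335/(-34102) = 65/(((-71 - 1*136)/(3*(-14 + 20*136)))) + 20335/(-34102) = 65/(((-71 - 136)/(3*(-14 + 2720)))) + 20335*(-1/34102) = 65/(((⅓)*(-207)/2706)) - 20335/34102 = 65/(((⅓)*(1/2706)*(-207))) - 20335/34102 = 65/(-23/902) - 20335/34102 = 65*(-902/23) - 20335/34102 = -58630/23 - 20335/34102 = -1999867965/784346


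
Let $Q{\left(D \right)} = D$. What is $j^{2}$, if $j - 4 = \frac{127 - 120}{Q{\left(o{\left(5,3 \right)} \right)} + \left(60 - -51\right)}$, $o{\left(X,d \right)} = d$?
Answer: $\frac{214369}{12996} \approx 16.495$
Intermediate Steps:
$j = \frac{463}{114}$ ($j = 4 + \frac{127 - 120}{3 + \left(60 - -51\right)} = 4 + \frac{7}{3 + \left(60 + 51\right)} = 4 + \frac{7}{3 + 111} = 4 + \frac{7}{114} = \frac{463}{114} \approx 4.0614$)
$j^{2} = \left(\frac{463}{114}\right)^{2} = \frac{214369}{12996}$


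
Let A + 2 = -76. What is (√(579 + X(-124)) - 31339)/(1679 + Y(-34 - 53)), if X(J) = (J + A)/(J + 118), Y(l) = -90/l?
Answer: -908831/48721 + 29*√5514/146163 ≈ -18.639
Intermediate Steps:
A = -78 (A = -2 - 76 = -78)
X(J) = (-78 + J)/(118 + J) (X(J) = (J - 78)/(J + 118) = (-78 + J)/(118 + J))
(√(579 + X(-124)) - 31339)/(1679 + Y(-34 - 53)) = (√(579 + (-78 - 124)/(118 - 124)) - 31339)/(1679 - 90/(-34 - 53)) = (√(579 - 202/(-6)) - 31339)/(1679 - 90/(-87)) = (√(579 - ⅙*(-202)) - 31339)/(1679 - 90*(-1/87)) = (√(579 + 101/3) - 31339)/(1679 + 30/29) = (√(1838/3) - 31339)/(48721/29) = (√5514/3 - 31339)*(29/48721) = (-31339 + √5514/3)*(29/48721) = -908831/48721 + 29*√5514/146163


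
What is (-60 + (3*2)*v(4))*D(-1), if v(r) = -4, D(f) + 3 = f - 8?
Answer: 1008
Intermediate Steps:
D(f) = -11 + f (D(f) = -3 + (f - 8) = -3 + (-8 + f) = -11 + f)
(-60 + (3*2)*v(4))*D(-1) = (-60 + (3*2)*(-4))*(-11 - 1) = (-60 + 6*(-4))*(-12) = (-60 - 24)*(-12) = -84*(-12) = 1008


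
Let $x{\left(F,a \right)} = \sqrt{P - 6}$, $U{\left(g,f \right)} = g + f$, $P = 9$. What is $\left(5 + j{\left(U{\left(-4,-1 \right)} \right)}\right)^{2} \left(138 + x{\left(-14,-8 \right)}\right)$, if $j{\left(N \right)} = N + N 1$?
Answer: $3450 + 25 \sqrt{3} \approx 3493.3$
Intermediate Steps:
$U{\left(g,f \right)} = f + g$
$x{\left(F,a \right)} = \sqrt{3}$ ($x{\left(F,a \right)} = \sqrt{9 - 6} = \sqrt{3}$)
$j{\left(N \right)} = 2 N$ ($j{\left(N \right)} = N + N = 2 N$)
$\left(5 + j{\left(U{\left(-4,-1 \right)} \right)}\right)^{2} \left(138 + x{\left(-14,-8 \right)}\right) = \left(5 + 2 \left(-1 - 4\right)\right)^{2} \left(138 + \sqrt{3}\right) = \left(5 + 2 \left(-5\right)\right)^{2} \left(138 + \sqrt{3}\right) = \left(5 - 10\right)^{2} \left(138 + \sqrt{3}\right) = \left(-5\right)^{2} \left(138 + \sqrt{3}\right) = 25 \left(138 + \sqrt{3}\right) = 3450 + 25 \sqrt{3}$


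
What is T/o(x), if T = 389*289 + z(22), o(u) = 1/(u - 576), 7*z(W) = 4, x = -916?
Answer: -1174130892/7 ≈ -1.6773e+8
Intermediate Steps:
z(W) = 4/7 (z(W) = (⅐)*4 = 4/7)
o(u) = 1/(-576 + u)
T = 786951/7 (T = 389*289 + 4/7 = 112421 + 4/7 = 786951/7 ≈ 1.1242e+5)
T/o(x) = 786951/(7*(1/(-576 - 916))) = 786951/(7*(1/(-1492))) = 786951/(7*(-1/1492)) = (786951/7)*(-1492) = -1174130892/7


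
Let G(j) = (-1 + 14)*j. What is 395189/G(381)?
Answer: 395189/4953 ≈ 79.788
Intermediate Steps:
G(j) = 13*j
395189/G(381) = 395189/((13*381)) = 395189/4953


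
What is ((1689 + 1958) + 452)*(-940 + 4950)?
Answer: 16436990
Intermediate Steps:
((1689 + 1958) + 452)*(-940 + 4950) = (3647 + 452)*4010 = 4099*4010 = 16436990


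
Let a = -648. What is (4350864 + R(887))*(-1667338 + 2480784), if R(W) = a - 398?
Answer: 3538342052828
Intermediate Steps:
R(W) = -1046 (R(W) = -648 - 398 = -1046)
(4350864 + R(887))*(-1667338 + 2480784) = (4350864 - 1046)*(-1667338 + 2480784) = 4349818*813446 = 3538342052828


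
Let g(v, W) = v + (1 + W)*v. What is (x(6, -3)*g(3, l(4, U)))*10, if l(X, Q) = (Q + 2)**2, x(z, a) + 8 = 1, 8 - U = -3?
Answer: -35910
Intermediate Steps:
U = 11 (U = 8 - 1*(-3) = 8 + 3 = 11)
x(z, a) = -7 (x(z, a) = -8 + 1 = -7)
l(X, Q) = (2 + Q)**2
g(v, W) = v + v*(1 + W)
(x(6, -3)*g(3, l(4, U)))*10 = -21*(2 + (2 + 11)**2)*10 = -21*(2 + 13**2)*10 = -21*(2 + 169)*10 = -21*171*10 = -7*513*10 = -3591*10 = -35910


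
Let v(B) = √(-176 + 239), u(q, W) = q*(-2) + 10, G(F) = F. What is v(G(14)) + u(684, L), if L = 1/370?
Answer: -1358 + 3*√7 ≈ -1350.1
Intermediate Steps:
L = 1/370 ≈ 0.0027027
u(q, W) = 10 - 2*q (u(q, W) = -2*q + 10 = 10 - 2*q)
v(B) = 3*√7 (v(B) = √63 = 3*√7)
v(G(14)) + u(684, L) = 3*√7 + (10 - 2*684) = 3*√7 + (10 - 1368) = 3*√7 - 1358 = -1358 + 3*√7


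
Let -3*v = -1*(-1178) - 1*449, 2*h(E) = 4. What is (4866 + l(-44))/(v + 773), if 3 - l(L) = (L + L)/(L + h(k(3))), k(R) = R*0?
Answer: 20441/2226 ≈ 9.1828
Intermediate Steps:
k(R) = 0
h(E) = 2 (h(E) = (½)*4 = 2)
v = -243 (v = -(-1*(-1178) - 1*449)/3 = -(1178 - 449)/3 = -⅓*729 = -243)
l(L) = 3 - 2*L/(2 + L) (l(L) = 3 - (L + L)/(L + 2) = 3 - 2*L/(2 + L))
(4866 + l(-44))/(v + 773) = (4866 + (6 - 44)/(2 - 44))/(-243 + 773) = (4866 - 38/(-42))/530 = (4866 - 1/42*(-38))*(1/530) = (4866 + 19/21)*(1/530) = (102205/21)*(1/530) = 20441/2226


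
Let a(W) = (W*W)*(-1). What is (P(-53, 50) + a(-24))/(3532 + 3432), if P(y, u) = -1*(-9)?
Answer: -567/6964 ≈ -0.081419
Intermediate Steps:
a(W) = -W**2 (a(W) = W**2*(-1) = -W**2)
P(y, u) = 9
(P(-53, 50) + a(-24))/(3532 + 3432) = (9 - 1*(-24)**2)/(3532 + 3432) = (9 - 1*576)/6964 = (9 - 576)*(1/6964) = -567*1/6964 = -567/6964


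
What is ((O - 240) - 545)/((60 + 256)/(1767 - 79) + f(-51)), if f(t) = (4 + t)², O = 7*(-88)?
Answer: -197074/310759 ≈ -0.63417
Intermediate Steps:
O = -616
((O - 240) - 545)/((60 + 256)/(1767 - 79) + f(-51)) = ((-616 - 240) - 545)/((60 + 256)/(1767 - 79) + (4 - 51)²) = (-856 - 545)/(316/1688 + (-47)²) = -1401/(316*(1/1688) + 2209) = -1401/(79/422 + 2209) = -1401/932277/422 = -1401*422/932277 = -197074/310759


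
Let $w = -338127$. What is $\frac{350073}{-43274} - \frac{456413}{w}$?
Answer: $- \frac{98618317109}{14632107798} \approx -6.7399$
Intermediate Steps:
$\frac{350073}{-43274} - \frac{456413}{w} = \frac{350073}{-43274} - \frac{456413}{-338127} = 350073 \left(- \frac{1}{43274}\right) - - \frac{456413}{338127} = - \frac{350073}{43274} + \frac{456413}{338127} = - \frac{98618317109}{14632107798}$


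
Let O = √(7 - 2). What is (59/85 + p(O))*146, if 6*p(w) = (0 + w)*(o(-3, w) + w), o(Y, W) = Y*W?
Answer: -36208/255 ≈ -141.99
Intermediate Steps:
O = √5 ≈ 2.2361
o(Y, W) = W*Y
p(w) = -w²/3 (p(w) = ((0 + w)*(w*(-3) + w))/6 = (w*(-3*w + w))/6 = (w*(-2*w))/6 = (-2*w²)/6 = -w²/3)
(59/85 + p(O))*146 = (59/85 - (√5)²/3)*146 = (59*(1/85) - ⅓*5)*146 = (59/85 - 5/3)*146 = -248/255*146 = -36208/255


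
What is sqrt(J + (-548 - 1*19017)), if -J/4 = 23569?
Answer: 3*I*sqrt(12649) ≈ 337.4*I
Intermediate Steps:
J = -94276 (J = -4*23569 = -94276)
sqrt(J + (-548 - 1*19017)) = sqrt(-94276 + (-548 - 1*19017)) = sqrt(-94276 + (-548 - 19017)) = sqrt(-94276 - 19565) = sqrt(-113841) = 3*I*sqrt(12649)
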